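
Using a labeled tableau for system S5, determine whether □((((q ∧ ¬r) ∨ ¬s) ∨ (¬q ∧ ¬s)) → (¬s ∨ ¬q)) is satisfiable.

Yes, satisfiable

1. □((((q ∧ ¬r) ∨ ¬s) ∨ (¬q ∧ ¬s)) → (¬s ∨ ¬q)), 0
2. (((q ∧ ¬r) ∨ ¬s) ∨ (¬q ∧ ¬s)) → (¬s ∨ ¬q), 0
3. ¬s ∨ ¬q, 0
4. ¬q, 0
Accessibility: 0R0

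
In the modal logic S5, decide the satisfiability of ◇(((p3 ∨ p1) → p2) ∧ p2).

Satisfiable

1. ◇(((p3 ∨ p1) → p2) ∧ p2), u
2. ((p3 ∨ p1) → p2) ∧ p2, v
3. (p3 ∨ p1) → p2, v
4. p2, v
Accessibility: uRu, uRv, vRu, vRv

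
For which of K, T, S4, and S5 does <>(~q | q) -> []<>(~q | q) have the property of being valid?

K-tableau for the negation ~(<>(~q | q) -> []<>(~q | q)):
1. ~(<>(~q | q) -> []<>(~q | q)), 0
2. <>(~q | q), 0
3. ~[]<>(~q | q), 0
4. ~q | q, 1
5. q, 1
6. ~<>(~q | q), 2
Accessibility: 0R1, 0R2
Complete open branch: countermodel on a K-frame, so not valid in K.
T-tableau for the negation ~(<>(~q | q) -> []<>(~q | q)):
1. ~(<>(~q | q) -> []<>(~q | q)), 0
2. <>(~q | q), 0
3. ~[]<>(~q | q), 0
4. ~q | q, 1
5. q, 1
6. ~<>(~q | q), 2
7. ~(~q | q), 2
8. q, 2
9. ~q, 2
Accessibility: 0R0, 0R1, 0R2, 1R1, 2R2
Branch closes: q and ~q both at 2.
Every branch closes (one shown): valid in T, hence also in S4, S5 (every theorem of T is a theorem of S4 and S5).

T, S4, S5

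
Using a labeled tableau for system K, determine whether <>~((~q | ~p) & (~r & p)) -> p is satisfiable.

Satisfiable

1. <>~((~q | ~p) & (~r & p)) -> p, 0
2. p, 0   [->-rule on 1 (branches; this branch)]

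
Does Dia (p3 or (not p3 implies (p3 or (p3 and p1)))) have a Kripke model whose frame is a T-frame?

1. Dia (p3 or (not p3 implies (p3 or (p3 and p1)))), 0
2. p3 or (not p3 implies (p3 or (p3 and p1))), 1   [Dia-rule on 1: fresh world 1, 0R1]
3. not p3 implies (p3 or (p3 and p1)), 1   [or-rule on 2 (branches; this branch)]
4. p3 or (p3 and p1), 1   [implies-rule on 3 (branches; this branch)]
5. p3 and p1, 1   [or-rule on 4 (branches; this branch)]
6. p3, 1   [and-rule on 5]
7. p1, 1   [and-rule on 5]
Accessibility: 0R0, 0R1, 1R1

Yes, satisfiable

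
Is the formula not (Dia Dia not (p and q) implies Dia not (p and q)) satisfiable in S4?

1. not (Dia Dia not (p and q) implies Dia not (p and q)), w0
2. Dia Dia not (p and q), w0   [neg-implies-rule on 1]
3. not Dia not (p and q), w0   [neg-implies-rule on 1]
4. p and q, w0   [neg-Dia-rule on 3 via w0Rw0]
5. p, w0   [and-rule on 4]
6. q, w0   [and-rule on 4]
7. Dia not (p and q), w1   [Dia-rule on 2: fresh world w1, w0Rw1]
8. p and q, w1   [neg-Dia-rule on 3 via w0Rw1]
9. p, w1   [and-rule on 8]
10. q, w1   [and-rule on 8]
11. not (p and q), w2   [Dia-rule on 7: fresh world w2, w1Rw2]
12. p and q, w2   [neg-Dia-rule on 3 via w0Rw2]
13. p, w2   [and-rule on 12]
14. q, w2   [and-rule on 12]
15. not q, w2   [neg-and-rule on 11 (branches; this branch)]
Accessibility: w0Rw0, w0Rw1, w0Rw2, w1Rw1, w1Rw2, w2Rw2
Branch closes: q and not q both at w2.
(One branch shown.) All branches close.

Unsatisfiable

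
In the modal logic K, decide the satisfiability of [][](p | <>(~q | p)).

Satisfiable (open branch found)

1. [][](p | <>(~q | p)), u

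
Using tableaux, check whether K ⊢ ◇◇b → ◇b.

Invalid (countermodel exists)

Tableau for the negation ¬(◇◇b → ◇b):
1. ¬(◇◇b → ◇b), 0
2. ◇◇b, 0   [¬→-rule on 1]
3. ¬◇b, 0   [¬→-rule on 1]
4. ◇b, 1   [◇-rule on 2: fresh world 1, 0R1]
5. ¬b, 1   [¬◇-rule on 3 via 0R1]
6. b, 2   [◇-rule on 4: fresh world 2, 1R2]
Accessibility: 0R1, 1R2
The negation has an open branch (countermodel exists).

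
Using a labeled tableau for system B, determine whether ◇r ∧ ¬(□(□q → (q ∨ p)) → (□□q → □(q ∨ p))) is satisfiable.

No, unsatisfiable

1. ◇r ∧ ¬(□(□q → (q ∨ p)) → (□□q → □(q ∨ p))), 0
2. ◇r, 0
3. ¬(□(□q → (q ∨ p)) → (□□q → □(q ∨ p))), 0
4. □(□q → (q ∨ p)), 0
5. ¬(□□q → □(q ∨ p)), 0
6. □□q, 0
7. ¬□(q ∨ p), 0
8. □q → (q ∨ p), 0
9. □q, 0
10. q, 0
11. q ∨ p, 0
12. p, 0
13. r, 1
14. □q → (q ∨ p), 1
15. □q, 1
16. q, 1
17. q ∨ p, 1
18. p, 1
19. ¬(q ∨ p), 2
20. ¬q, 2
21. ¬p, 2
22. □q → (q ∨ p), 2
23. □q, 2
24. q, 2
Accessibility: 0R0, 0R1, 0R2, 1R0, 1R1, 2R0, 2R2
Branch closes: q and ¬q both at 2.
All branches of the tableau close; one closing branch shown above.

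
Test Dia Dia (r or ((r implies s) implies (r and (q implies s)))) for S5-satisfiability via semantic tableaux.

Satisfiable

1. Dia Dia (r or ((r implies s) implies (r and (q implies s)))), u
2. Dia (r or ((r implies s) implies (r and (q implies s)))), v
3. r or ((r implies s) implies (r and (q implies s))), w
4. (r implies s) implies (r and (q implies s)), w
5. r and (q implies s), w
6. r, w
7. q implies s, w
8. s, w
Accessibility: uRu, uRv, uRw, vRu, vRv, vRw, wRu, wRv, wRw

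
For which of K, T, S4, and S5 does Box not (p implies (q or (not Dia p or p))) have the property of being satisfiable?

K

T-tableau for the formula:
1. Box not (p implies (q or (not Dia p or p))), w0
2. not (p implies (q or (not Dia p or p))), w0
3. p, w0
4. not (q or (not Dia p or p)), w0
5. not q, w0
6. not (not Dia p or p), w0
7. Dia p, w0
8. not p, w0
Accessibility: w0Rw0
Branch closes: p and not p both at w0.
Every branch closes (one shown): unsatisfiable in T, hence also in S4, S5 (every S4/S5-frame is a T-frame).
K-tableau for the formula:
1. Box not (p implies (q or (not Dia p or p))), w0
Complete open branch: satisfiable in K.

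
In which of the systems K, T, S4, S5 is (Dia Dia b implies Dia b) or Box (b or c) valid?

S4, S5

S4-tableau for the negation not ((Dia Dia b implies Dia b) or Box (b or c)):
1. not ((Dia Dia b implies Dia b) or Box (b or c)), 0
2. not (Dia Dia b implies Dia b), 0
3. not Box (b or c), 0
4. Dia Dia b, 0
5. not Dia b, 0
6. not b, 0
7. not (b or c), 1
8. not b, 1
9. not c, 1
10. Dia b, 2
11. not b, 2
12. b, 3
13. not b, 3
Accessibility: 0R0, 0R1, 0R2, 0R3, 1R1, 2R2, 2R3, 3R3
Branch closes: b and not b both at 3.
Every branch closes (one shown): valid in S4, hence also in S5 (every theorem of S4 is a theorem of S5).
T-tableau for the negation not ((Dia Dia b implies Dia b) or Box (b or c)):
1. not ((Dia Dia b implies Dia b) or Box (b or c)), 0
2. not (Dia Dia b implies Dia b), 0
3. not Box (b or c), 0
4. Dia Dia b, 0
5. not Dia b, 0
6. not b, 0
7. not (b or c), 1
8. not b, 1
9. not c, 1
10. Dia b, 2
11. not b, 2
12. b, 3
Accessibility: 0R0, 0R1, 0R2, 1R1, 2R2, 2R3, 3R3
Complete open branch: countermodel on a T-frame, so not valid in T, nor in K (the same frame is also a K-frame).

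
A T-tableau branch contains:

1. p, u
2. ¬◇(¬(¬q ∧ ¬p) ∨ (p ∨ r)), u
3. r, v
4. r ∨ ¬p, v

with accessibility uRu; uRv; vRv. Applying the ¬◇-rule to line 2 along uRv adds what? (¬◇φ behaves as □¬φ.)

¬(¬(¬q ∧ ¬p) ∨ (p ∨ r)), v

¬◇φ behaves as □¬φ: propagate the negated body to each accessible world.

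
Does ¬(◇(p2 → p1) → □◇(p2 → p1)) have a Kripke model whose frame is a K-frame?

1. ¬(◇(p2 → p1) → □◇(p2 → p1)), w0
2. ◇(p2 → p1), w0
3. ¬□◇(p2 → p1), w0
4. p2 → p1, w1
5. p1, w1
6. ¬◇(p2 → p1), w2
Accessibility: w0Rw1, w0Rw2

Satisfiable (open branch found)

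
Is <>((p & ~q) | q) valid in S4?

Tableau for the negation ~<>((p & ~q) | q):
1. ~<>((p & ~q) | q), u
2. ~((p & ~q) | q), u   [~<>-rule on 1 via uRu]
3. ~(p & ~q), u   [~|-rule on 2]
4. ~q, u   [~|-rule on 2]
5. ~p, u   [~&-rule on 3 (branches; this branch)]
Accessibility: uRu
The negation has an open branch (countermodel exists).

Invalid (countermodel exists)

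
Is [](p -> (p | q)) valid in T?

Tableau for the negation ~[](p -> (p | q)):
1. ~[](p -> (p | q)), u
2. ~(p -> (p | q)), v
3. p, v
4. ~(p | q), v
5. ~p, v
6. ~q, v
Accessibility: uRu, uRv, vRv
Branch closes: p and ~p both at v.
All branches of the negation close; one closing branch shown above.

Yes, valid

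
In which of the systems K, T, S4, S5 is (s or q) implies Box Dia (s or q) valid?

S5-tableau for the negation not ((s or q) implies Box Dia (s or q)):
1. not ((s or q) implies Box Dia (s or q)), w0
2. s or q, w0
3. not Box Dia (s or q), w0
4. q, w0
5. not Dia (s or q), w1
6. not (s or q), w0
7. not s, w0
8. not q, w0
Accessibility: w0Rw0, w0Rw1, w1Rw0, w1Rw1
Branch closes: q and not q both at w0.
Every branch closes (one shown): valid in S5.
S4-tableau for the negation not ((s or q) implies Box Dia (s or q)):
1. not ((s or q) implies Box Dia (s or q)), w0
2. s or q, w0
3. not Box Dia (s or q), w0
4. q, w0
5. not Dia (s or q), w1
6. not (s or q), w1
7. not s, w1
8. not q, w1
Accessibility: w0Rw0, w0Rw1, w1Rw1
Complete open branch: countermodel on an S4-frame, so not valid in S4, nor in K, T (the same frame is also a K-frame and a T-frame).

S5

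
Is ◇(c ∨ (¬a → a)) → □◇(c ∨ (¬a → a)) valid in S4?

Tableau for the negation ¬(◇(c ∨ (¬a → a)) → □◇(c ∨ (¬a → a))):
1. ¬(◇(c ∨ (¬a → a)) → □◇(c ∨ (¬a → a))), 0
2. ◇(c ∨ (¬a → a)), 0
3. ¬□◇(c ∨ (¬a → a)), 0
4. c ∨ (¬a → a), 1
5. ¬a → a, 1
6. a, 1
7. ¬◇(c ∨ (¬a → a)), 2
8. ¬(c ∨ (¬a → a)), 2
9. ¬c, 2
10. ¬(¬a → a), 2
11. ¬a, 2
Accessibility: 0R0, 0R1, 0R2, 1R1, 2R2
The negation has an open branch (countermodel exists).

No, not valid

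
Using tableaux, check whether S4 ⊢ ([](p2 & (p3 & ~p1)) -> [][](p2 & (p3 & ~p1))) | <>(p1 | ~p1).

Tableau for the negation ~(([](p2 & (p3 & ~p1)) -> [][](p2 & (p3 & ~p1))) | <>(p1 | ~p1)):
1. ~(([](p2 & (p3 & ~p1)) -> [][](p2 & (p3 & ~p1))) | <>(p1 | ~p1)), w0
2. ~([](p2 & (p3 & ~p1)) -> [][](p2 & (p3 & ~p1))), w0   [~|-rule on 1]
3. ~<>(p1 | ~p1), w0   [~|-rule on 1]
4. [](p2 & (p3 & ~p1)), w0   [~->-rule on 2]
5. ~[][](p2 & (p3 & ~p1)), w0   [~->-rule on 2]
6. ~(p1 | ~p1), w0   [~<>-rule on 3 via w0Rw0]
7. ~p1, w0   [~|-rule on 6]
8. p1, w0   [~|-rule on 6]
Accessibility: w0Rw0
Branch closes: p1 and ~p1 both at w0.
Every branch of the negation's tableau closes; the branch above is one of them.

Yes, valid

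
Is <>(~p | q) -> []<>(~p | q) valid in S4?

Not valid

Tableau for the negation ~(<>(~p | q) -> []<>(~p | q)):
1. ~(<>(~p | q) -> []<>(~p | q)), u
2. <>(~p | q), u
3. ~[]<>(~p | q), u
4. ~p | q, v
5. q, v
6. ~<>(~p | q), w
7. ~(~p | q), w
8. p, w
9. ~q, w
Accessibility: uRu, uRv, uRw, vRv, wRw
The negation has an open branch (countermodel exists).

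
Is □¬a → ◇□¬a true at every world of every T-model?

Tableau for the negation ¬(□¬a → ◇□¬a):
1. ¬(□¬a → ◇□¬a), 0
2. □¬a, 0   [¬→-rule on 1]
3. ¬◇□¬a, 0   [¬→-rule on 1]
4. ¬a, 0   [□-rule on 2 via 0R0]
5. ¬□¬a, 0   [¬◇-rule on 3 via 0R0]
6. a, 1   [¬□-rule on 5: fresh world 1, 0R1]
7. ¬a, 1   [□-rule on 2 via 0R1]
Accessibility: 0R0, 0R1, 1R1
Branch closes: a and ¬a both at 1.
All branches of the negation close; one closing branch shown above.

Yes, valid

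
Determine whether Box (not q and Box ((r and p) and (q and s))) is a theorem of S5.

Tableau for the negation not Box (not q and Box ((r and p) and (q and s))):
1. not Box (not q and Box ((r and p) and (q and s))), 0
2. not (not q and Box ((r and p) and (q and s))), 1
3. not Box ((r and p) and (q and s)), 1
4. not ((r and p) and (q and s)), 2
5. not (q and s), 2
6. not s, 2
Accessibility: 0R0, 0R1, 0R2, 1R0, 1R1, 1R2, 2R0, 2R1, 2R2
The negation has an open branch (countermodel exists).

Invalid (countermodel exists)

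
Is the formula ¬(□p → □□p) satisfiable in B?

Satisfiable

1. ¬(□p → □□p), u
2. □p, u
3. ¬□□p, u
4. p, u
5. ¬□p, v
6. p, v
7. ¬p, w
Accessibility: uRu, uRv, vRu, vRv, vRw, wRv, wRw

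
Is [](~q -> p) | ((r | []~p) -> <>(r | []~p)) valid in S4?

Yes, valid

Tableau for the negation ~([](~q -> p) | ((r | []~p) -> <>(r | []~p))):
1. ~([](~q -> p) | ((r | []~p) -> <>(r | []~p))), 0
2. ~[](~q -> p), 0   [~|-rule on 1]
3. ~((r | []~p) -> <>(r | []~p)), 0   [~|-rule on 1]
4. r | []~p, 0   [~->-rule on 3]
5. ~<>(r | []~p), 0   [~->-rule on 3]
6. ~(r | []~p), 0   [~<>-rule on 5 via 0R0]
7. ~r, 0   [~|-rule on 6]
8. ~[]~p, 0   [~|-rule on 6]
9. []~p, 0   [|-rule on 4 (branches; this branch)]
10. ~p, 0   [[]-rule on 9 via 0R0]
11. ~(~q -> p), 1   [~[]-rule on 2: fresh world 1, 0R1]
12. ~q, 1   [~->-rule on 11]
13. ~p, 1   [~->-rule on 11]
14. ~(r | []~p), 1   [~<>-rule on 5 via 0R1]
15. ~r, 1   [~|-rule on 14]
16. ~[]~p, 1   [~|-rule on 14]
17. p, 2   [~[]-rule on 8: fresh world 2, 0R2]
18. ~(r | []~p), 2   [~<>-rule on 5 via 0R2]
19. ~r, 2   [~|-rule on 18]
20. ~[]~p, 2   [~|-rule on 18]
21. ~p, 2   [[]-rule on 9 via 0R2]
Accessibility: 0R0, 0R1, 0R2, 1R1, 2R2
Branch closes: p and ~p both at 2.
Every branch of the negation's tableau closes; the branch above is one of them.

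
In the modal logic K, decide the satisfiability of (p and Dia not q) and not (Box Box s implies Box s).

Yes, satisfiable

1. (p and Dia not q) and not (Box Box s implies Box s), 0
2. p and Dia not q, 0
3. not (Box Box s implies Box s), 0
4. p, 0
5. Dia not q, 0
6. Box Box s, 0
7. not Box s, 0
8. not q, 1
9. Box s, 1
10. not s, 2
11. Box s, 2
Accessibility: 0R1, 0R2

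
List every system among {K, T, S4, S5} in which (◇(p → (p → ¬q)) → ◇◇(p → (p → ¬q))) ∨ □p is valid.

K-tableau for the negation ¬((◇(p → (p → ¬q)) → ◇◇(p → (p → ¬q))) ∨ □p):
1. ¬((◇(p → (p → ¬q)) → ◇◇(p → (p → ¬q))) ∨ □p), w0
2. ¬(◇(p → (p → ¬q)) → ◇◇(p → (p → ¬q))), w0
3. ¬□p, w0
4. ◇(p → (p → ¬q)), w0
5. ¬◇◇(p → (p → ¬q)), w0
6. ¬p, w1
7. ¬◇(p → (p → ¬q)), w1
8. p → (p → ¬q), w2
9. ¬◇(p → (p → ¬q)), w2
10. p → ¬q, w2
11. ¬q, w2
Accessibility: w0Rw1, w0Rw2
Complete open branch: countermodel on a K-frame, so not valid in K.
T-tableau for the negation ¬((◇(p → (p → ¬q)) → ◇◇(p → (p → ¬q))) ∨ □p):
1. ¬((◇(p → (p → ¬q)) → ◇◇(p → (p → ¬q))) ∨ □p), w0
2. ¬(◇(p → (p → ¬q)) → ◇◇(p → (p → ¬q))), w0
3. ¬□p, w0
4. ◇(p → (p → ¬q)), w0
5. ¬◇◇(p → (p → ¬q)), w0
6. ¬◇(p → (p → ¬q)), w0
7. ¬(p → (p → ¬q)), w0
8. p, w0
9. ¬(p → ¬q), w0
10. q, w0
11. ¬p, w1
12. ¬◇(p → (p → ¬q)), w1
13. ¬(p → (p → ¬q)), w1
14. p, w1
15. ¬(p → ¬q), w1
Accessibility: w0Rw0, w0Rw1, w1Rw1
Branch closes: p and ¬p both at w1.
Every branch closes (one shown): valid in T, hence also in S4, S5 (every theorem of T is a theorem of S4 and S5).

T, S4, S5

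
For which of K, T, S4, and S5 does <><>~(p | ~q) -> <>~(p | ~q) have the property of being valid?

T-tableau for the negation ~(<><>~(p | ~q) -> <>~(p | ~q)):
1. ~(<><>~(p | ~q) -> <>~(p | ~q)), u
2. <><>~(p | ~q), u
3. ~<>~(p | ~q), u
4. p | ~q, u
5. ~q, u
6. <>~(p | ~q), v
7. p | ~q, v
8. ~q, v
9. ~(p | ~q), w
10. ~p, w
11. q, w
Accessibility: uRu, uRv, vRv, vRw, wRw
Complete open branch: countermodel on a T-frame, so not valid in T, nor in K (the same frame is also a K-frame).
S4-tableau for the negation ~(<><>~(p | ~q) -> <>~(p | ~q)):
1. ~(<><>~(p | ~q) -> <>~(p | ~q)), u
2. <><>~(p | ~q), u
3. ~<>~(p | ~q), u
4. p | ~q, u
5. ~q, u
6. <>~(p | ~q), v
7. p | ~q, v
8. ~q, v
9. ~(p | ~q), w
10. ~p, w
11. q, w
12. p | ~q, w
13. ~q, w
Accessibility: uRu, uRv, uRw, vRv, vRw, wRw
Branch closes: q and ~q both at w.
Every branch closes (one shown): valid in S4, hence also in S5 (every theorem of S4 is a theorem of S5).

S4, S5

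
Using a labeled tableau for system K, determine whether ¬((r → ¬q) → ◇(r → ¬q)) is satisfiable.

1. ¬((r → ¬q) → ◇(r → ¬q)), w0
2. r → ¬q, w0
3. ¬◇(r → ¬q), w0
4. ¬q, w0

Yes, satisfiable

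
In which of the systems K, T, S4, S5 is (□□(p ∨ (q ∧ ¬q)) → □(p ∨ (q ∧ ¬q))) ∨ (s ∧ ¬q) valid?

T, S4, S5

K-tableau for the negation ¬((□□(p ∨ (q ∧ ¬q)) → □(p ∨ (q ∧ ¬q))) ∨ (s ∧ ¬q)):
1. ¬((□□(p ∨ (q ∧ ¬q)) → □(p ∨ (q ∧ ¬q))) ∨ (s ∧ ¬q)), u
2. ¬(□□(p ∨ (q ∧ ¬q)) → □(p ∨ (q ∧ ¬q))), u
3. ¬(s ∧ ¬q), u
4. □□(p ∨ (q ∧ ¬q)), u
5. ¬□(p ∨ (q ∧ ¬q)), u
6. q, u
7. ¬(p ∨ (q ∧ ¬q)), v
8. ¬p, v
9. ¬(q ∧ ¬q), v
10. □(p ∨ (q ∧ ¬q)), v
11. q, v
Accessibility: uRv
Complete open branch: countermodel on a K-frame, so not valid in K.
T-tableau for the negation ¬((□□(p ∨ (q ∧ ¬q)) → □(p ∨ (q ∧ ¬q))) ∨ (s ∧ ¬q)):
1. ¬((□□(p ∨ (q ∧ ¬q)) → □(p ∨ (q ∧ ¬q))) ∨ (s ∧ ¬q)), u
2. ¬(□□(p ∨ (q ∧ ¬q)) → □(p ∨ (q ∧ ¬q))), u
3. ¬(s ∧ ¬q), u
4. □□(p ∨ (q ∧ ¬q)), u
5. ¬□(p ∨ (q ∧ ¬q)), u
6. □(p ∨ (q ∧ ¬q)), u
7. p ∨ (q ∧ ¬q), u
8. q, u
9. p, u
10. ¬(p ∨ (q ∧ ¬q)), v
11. ¬p, v
12. ¬(q ∧ ¬q), v
13. □(p ∨ (q ∧ ¬q)), v
14. p ∨ (q ∧ ¬q), v
15. q, v
16. q ∧ ¬q, v
17. ¬q, v
Accessibility: uRu, uRv, vRv
Branch closes: q and ¬q both at v.
Every branch closes (one shown): valid in T, hence also in S4, S5 (every theorem of T is a theorem of S4 and S5).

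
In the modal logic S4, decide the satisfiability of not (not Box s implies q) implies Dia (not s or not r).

1. not (not Box s implies q) implies Dia (not s or not r), 0
2. Dia (not s or not r), 0
3. not s or not r, 1
4. not r, 1
Accessibility: 0R0, 0R1, 1R1

Satisfiable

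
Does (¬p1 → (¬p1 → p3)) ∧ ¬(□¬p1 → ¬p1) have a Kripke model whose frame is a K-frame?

Satisfiable (open branch found)

1. (¬p1 → (¬p1 → p3)) ∧ ¬(□¬p1 → ¬p1), u
2. ¬p1 → (¬p1 → p3), u   [∧-rule on 1]
3. ¬(□¬p1 → ¬p1), u   [∧-rule on 1]
4. □¬p1, u   [¬→-rule on 3]
5. p1, u   [¬→-rule on 3]
6. ¬p1 → p3, u   [→-rule on 2 (branches; this branch)]
7. p3, u   [→-rule on 6 (branches; this branch)]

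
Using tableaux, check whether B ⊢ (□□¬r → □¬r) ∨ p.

Valid in B

Tableau for the negation ¬((□□¬r → □¬r) ∨ p):
1. ¬((□□¬r → □¬r) ∨ p), 0
2. ¬(□□¬r → □¬r), 0   [¬∨-rule on 1]
3. ¬p, 0   [¬∨-rule on 1]
4. □□¬r, 0   [¬→-rule on 2]
5. ¬□¬r, 0   [¬→-rule on 2]
6. □¬r, 0   [□-rule on 4 via 0R0]
7. ¬r, 0   [□-rule on 6 via 0R0]
8. r, 1   [¬□-rule on 5: fresh world 1, 0R1]
9. □¬r, 1   [□-rule on 4 via 0R1]
10. ¬r, 1   [□-rule on 6 via 0R1]
Accessibility: 0R0, 0R1, 1R0, 1R1
Branch closes: r and ¬r both at 1.
Every branch of the negation's tableau closes; the branch above is one of them.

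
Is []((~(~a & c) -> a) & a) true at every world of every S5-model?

Tableau for the negation ~[]((~(~a & c) -> a) & a):
1. ~[]((~(~a & c) -> a) & a), w0
2. ~((~(~a & c) -> a) & a), w1   [~[]-rule on 1: fresh world w1, w0Rw1]
3. ~a, w1   [~&-rule on 2 (branches; this branch)]
Accessibility: w0Rw0, w0Rw1, w1Rw0, w1Rw1
The negation has an open branch (countermodel exists).

No, not valid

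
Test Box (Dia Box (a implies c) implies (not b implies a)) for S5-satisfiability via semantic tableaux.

1. Box (Dia Box (a implies c) implies (not b implies a)), w0
2. Dia Box (a implies c) implies (not b implies a), w0   [Box-rule on 1 via w0Rw0]
3. not b implies a, w0   [implies-rule on 2 (branches; this branch)]
4. a, w0   [implies-rule on 3 (branches; this branch)]
Accessibility: w0Rw0

Satisfiable (open branch found)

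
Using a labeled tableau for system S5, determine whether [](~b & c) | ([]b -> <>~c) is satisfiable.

1. [](~b & c) | ([]b -> <>~c), u
2. []b -> <>~c, u
3. <>~c, u
4. ~c, v
Accessibility: uRu, uRv, vRu, vRv

Satisfiable (open branch found)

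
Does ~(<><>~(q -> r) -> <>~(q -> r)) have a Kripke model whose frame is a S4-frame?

1. ~(<><>~(q -> r) -> <>~(q -> r)), w0
2. <><>~(q -> r), w0
3. ~<>~(q -> r), w0
4. q -> r, w0
5. r, w0
6. <>~(q -> r), w1
7. q -> r, w1
8. r, w1
9. ~(q -> r), w2
10. q, w2
11. ~r, w2
12. q -> r, w2
13. r, w2
Accessibility: w0Rw0, w0Rw1, w0Rw2, w1Rw1, w1Rw2, w2Rw2
Branch closes: r and ~r both at w2.
(One branch shown.) All branches close.

No, unsatisfiable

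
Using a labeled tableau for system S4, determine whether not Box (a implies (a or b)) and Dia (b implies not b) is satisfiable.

1. not Box (a implies (a or b)) and Dia (b implies not b), w0
2. not Box (a implies (a or b)), w0
3. Dia (b implies not b), w0
4. not (a implies (a or b)), w1
5. a, w1
6. not (a or b), w1
7. not a, w1
8. not b, w1
Accessibility: w0Rw0, w0Rw1, w1Rw1
Branch closes: a and not a both at w1.
Every branch closes; the branch above is one of them.

Unsatisfiable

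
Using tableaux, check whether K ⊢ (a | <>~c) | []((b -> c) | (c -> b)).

Tableau for the negation ~((a | <>~c) | []((b -> c) | (c -> b))):
1. ~((a | <>~c) | []((b -> c) | (c -> b))), 0
2. ~(a | <>~c), 0   [~|-rule on 1]
3. ~[]((b -> c) | (c -> b)), 0   [~|-rule on 1]
4. ~a, 0   [~|-rule on 2]
5. ~<>~c, 0   [~|-rule on 2]
6. ~((b -> c) | (c -> b)), 1   [~[]-rule on 3: fresh world 1, 0R1]
7. ~(b -> c), 1   [~|-rule on 6]
8. ~(c -> b), 1   [~|-rule on 6]
9. b, 1   [~->-rule on 7]
10. ~c, 1   [~->-rule on 7]
11. c, 1   [~->-rule on 8]
12. ~b, 1   [~->-rule on 8]
Accessibility: 0R1
Branch closes: c and ~c both at 1.
All branches of the negation close; one closing branch shown above.

Yes, valid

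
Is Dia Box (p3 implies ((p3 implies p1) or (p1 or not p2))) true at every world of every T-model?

Invalid (countermodel exists)

Tableau for the negation not Dia Box (p3 implies ((p3 implies p1) or (p1 or not p2))):
1. not Dia Box (p3 implies ((p3 implies p1) or (p1 or not p2))), w0
2. not Box (p3 implies ((p3 implies p1) or (p1 or not p2))), w0
3. not (p3 implies ((p3 implies p1) or (p1 or not p2))), w1
4. p3, w1
5. not ((p3 implies p1) or (p1 or not p2)), w1
6. not (p3 implies p1), w1
7. not (p1 or not p2), w1
8. not p1, w1
9. p2, w1
10. not Box (p3 implies ((p3 implies p1) or (p1 or not p2))), w1
11. not (p3 implies ((p3 implies p1) or (p1 or not p2))), w2
12. p3, w2
13. not ((p3 implies p1) or (p1 or not p2)), w2
14. not (p3 implies p1), w2
15. not (p1 or not p2), w2
16. not p1, w2
17. p2, w2
Accessibility: w0Rw0, w0Rw1, w1Rw1, w1Rw2, w2Rw2
The negation has an open branch (countermodel exists).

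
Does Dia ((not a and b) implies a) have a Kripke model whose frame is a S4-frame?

Satisfiable

1. Dia ((not a and b) implies a), w0
2. (not a and b) implies a, w1
3. a, w1
Accessibility: w0Rw0, w0Rw1, w1Rw1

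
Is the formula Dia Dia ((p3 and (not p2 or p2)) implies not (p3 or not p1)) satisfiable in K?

Satisfiable

1. Dia Dia ((p3 and (not p2 or p2)) implies not (p3 or not p1)), u
2. Dia ((p3 and (not p2 or p2)) implies not (p3 or not p1)), v   [Dia-rule on 1: fresh world v, uRv]
3. (p3 and (not p2 or p2)) implies not (p3 or not p1), w   [Dia-rule on 2: fresh world w, vRw]
4. not (p3 or not p1), w   [implies-rule on 3 (branches; this branch)]
5. not p3, w   [neg-or-rule on 4]
6. p1, w   [neg-or-rule on 4]
Accessibility: uRv, vRw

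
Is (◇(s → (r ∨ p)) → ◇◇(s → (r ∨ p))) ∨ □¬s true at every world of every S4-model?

Yes, valid

Tableau for the negation ¬((◇(s → (r ∨ p)) → ◇◇(s → (r ∨ p))) ∨ □¬s):
1. ¬((◇(s → (r ∨ p)) → ◇◇(s → (r ∨ p))) ∨ □¬s), w0
2. ¬(◇(s → (r ∨ p)) → ◇◇(s → (r ∨ p))), w0   [¬∨-rule on 1]
3. ¬□¬s, w0   [¬∨-rule on 1]
4. ◇(s → (r ∨ p)), w0   [¬→-rule on 2]
5. ¬◇◇(s → (r ∨ p)), w0   [¬→-rule on 2]
6. ¬◇(s → (r ∨ p)), w0   [¬◇-rule on 5 via w0Rw0]
7. ¬(s → (r ∨ p)), w0   [¬◇-rule on 6 via w0Rw0]
8. s, w0   [¬→-rule on 7]
9. ¬(r ∨ p), w0   [¬→-rule on 7]
10. ¬r, w0   [¬∨-rule on 9]
11. ¬p, w0   [¬∨-rule on 9]
12. s, w1   [¬□-rule on 3: fresh world w1, w0Rw1]
13. ¬◇(s → (r ∨ p)), w1   [¬◇-rule on 5 via w0Rw1]
14. ¬(s → (r ∨ p)), w1   [¬◇-rule on 6 via w0Rw1]
15. ¬(r ∨ p), w1   [¬→-rule on 14]
16. ¬r, w1   [¬∨-rule on 15]
17. ¬p, w1   [¬∨-rule on 15]
18. s → (r ∨ p), w2   [◇-rule on 4: fresh world w2, w0Rw2]
19. ¬◇(s → (r ∨ p)), w2   [¬◇-rule on 5 via w0Rw2]
20. ¬(s → (r ∨ p)), w2   [¬◇-rule on 6 via w0Rw2]
21. s, w2   [¬→-rule on 20]
22. ¬(r ∨ p), w2   [¬→-rule on 20]
23. ¬r, w2   [¬∨-rule on 22]
24. ¬p, w2   [¬∨-rule on 22]
25. r ∨ p, w2   [→-rule on 18 (branches; this branch)]
26. p, w2   [∨-rule on 25 (branches; this branch)]
Accessibility: w0Rw0, w0Rw1, w0Rw2, w1Rw1, w2Rw2
Branch closes: p and ¬p both at w2.
Every branch of the negation's tableau closes; the branch above is one of them.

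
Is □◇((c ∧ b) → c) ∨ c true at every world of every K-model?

No, not valid

Tableau for the negation ¬(□◇((c ∧ b) → c) ∨ c):
1. ¬(□◇((c ∧ b) → c) ∨ c), u
2. ¬□◇((c ∧ b) → c), u
3. ¬c, u
4. ¬◇((c ∧ b) → c), v
Accessibility: uRv
The negation has an open branch (countermodel exists).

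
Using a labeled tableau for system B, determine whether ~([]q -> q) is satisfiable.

1. ~([]q -> q), 0
2. []q, 0   [~->-rule on 1]
3. ~q, 0   [~->-rule on 1]
4. q, 0   [[]-rule on 2 via 0R0]
Accessibility: 0R0
Branch closes: q and ~q both at 0.
(One branch shown.) All branches close.

Unsatisfiable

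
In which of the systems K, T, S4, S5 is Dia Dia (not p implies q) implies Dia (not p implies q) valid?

S4, S5

T-tableau for the negation not (Dia Dia (not p implies q) implies Dia (not p implies q)):
1. not (Dia Dia (not p implies q) implies Dia (not p implies q)), w0
2. Dia Dia (not p implies q), w0
3. not Dia (not p implies q), w0
4. not (not p implies q), w0
5. not p, w0
6. not q, w0
7. Dia (not p implies q), w1
8. not (not p implies q), w1
9. not p, w1
10. not q, w1
11. not p implies q, w2
12. q, w2
Accessibility: w0Rw0, w0Rw1, w1Rw1, w1Rw2, w2Rw2
Complete open branch: countermodel on a T-frame, so not valid in T, nor in K (the same frame is also a K-frame).
S4-tableau for the negation not (Dia Dia (not p implies q) implies Dia (not p implies q)):
1. not (Dia Dia (not p implies q) implies Dia (not p implies q)), w0
2. Dia Dia (not p implies q), w0
3. not Dia (not p implies q), w0
4. not (not p implies q), w0
5. not p, w0
6. not q, w0
7. Dia (not p implies q), w1
8. not (not p implies q), w1
9. not p, w1
10. not q, w1
11. not p implies q, w2
12. not (not p implies q), w2
13. not p, w2
14. not q, w2
15. q, w2
Accessibility: w0Rw0, w0Rw1, w0Rw2, w1Rw1, w1Rw2, w2Rw2
Branch closes: q and not q both at w2.
Every branch closes (one shown): valid in S4, hence also in S5 (every theorem of S4 is a theorem of S5).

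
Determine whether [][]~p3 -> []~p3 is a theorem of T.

Yes, valid

Tableau for the negation ~([][]~p3 -> []~p3):
1. ~([][]~p3 -> []~p3), w0
2. [][]~p3, w0
3. ~[]~p3, w0
4. []~p3, w0
5. ~p3, w0
6. p3, w1
7. []~p3, w1
8. ~p3, w1
Accessibility: w0Rw0, w0Rw1, w1Rw1
Branch closes: p3 and ~p3 both at w1.
Every branch of the negation's tableau closes; the branch above is one of them.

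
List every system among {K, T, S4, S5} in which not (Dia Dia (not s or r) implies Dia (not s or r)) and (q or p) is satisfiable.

K, T

S4-tableau for the formula:
1. not (Dia Dia (not s or r) implies Dia (not s or r)) and (q or p), w0
2. not (Dia Dia (not s or r) implies Dia (not s or r)), w0   [and-rule on 1]
3. q or p, w0   [and-rule on 1]
4. Dia Dia (not s or r), w0   [neg-implies-rule on 2]
5. not Dia (not s or r), w0   [neg-implies-rule on 2]
6. not (not s or r), w0   [neg-Dia-rule on 5 via w0Rw0]
7. s, w0   [neg-or-rule on 6]
8. not r, w0   [neg-or-rule on 6]
9. p, w0   [or-rule on 3 (branches; this branch)]
10. Dia (not s or r), w1   [Dia-rule on 4: fresh world w1, w0Rw1]
11. not (not s or r), w1   [neg-Dia-rule on 5 via w0Rw1]
12. s, w1   [neg-or-rule on 11]
13. not r, w1   [neg-or-rule on 11]
14. not s or r, w2   [Dia-rule on 10: fresh world w2, w1Rw2]
15. not (not s or r), w2   [neg-Dia-rule on 5 via w0Rw2]
16. s, w2   [neg-or-rule on 15]
17. not r, w2   [neg-or-rule on 15]
18. r, w2   [or-rule on 14 (branches; this branch)]
Accessibility: w0Rw0, w0Rw1, w0Rw2, w1Rw1, w1Rw2, w2Rw2
Branch closes: r and not r both at w2.
Every branch closes (one shown): unsatisfiable in S4, hence also in S5 (every S5-frame is an S4-frame).
T-tableau for the formula:
1. not (Dia Dia (not s or r) implies Dia (not s or r)) and (q or p), w0
2. not (Dia Dia (not s or r) implies Dia (not s or r)), w0   [and-rule on 1]
3. q or p, w0   [and-rule on 1]
4. Dia Dia (not s or r), w0   [neg-implies-rule on 2]
5. not Dia (not s or r), w0   [neg-implies-rule on 2]
6. not (not s or r), w0   [neg-Dia-rule on 5 via w0Rw0]
7. s, w0   [neg-or-rule on 6]
8. not r, w0   [neg-or-rule on 6]
9. p, w0   [or-rule on 3 (branches; this branch)]
10. Dia (not s or r), w1   [Dia-rule on 4: fresh world w1, w0Rw1]
11. not (not s or r), w1   [neg-Dia-rule on 5 via w0Rw1]
12. s, w1   [neg-or-rule on 11]
13. not r, w1   [neg-or-rule on 11]
14. not s or r, w2   [Dia-rule on 10: fresh world w2, w1Rw2]
15. r, w2   [or-rule on 14 (branches; this branch)]
Accessibility: w0Rw0, w0Rw1, w1Rw1, w1Rw2, w2Rw2
Complete open branch: satisfiable in T, hence also in K (this T-model is also a K-model).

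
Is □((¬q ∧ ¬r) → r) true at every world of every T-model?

Not valid

Tableau for the negation ¬□((¬q ∧ ¬r) → r):
1. ¬□((¬q ∧ ¬r) → r), u
2. ¬((¬q ∧ ¬r) → r), v
3. ¬q ∧ ¬r, v
4. ¬r, v
5. ¬q, v
Accessibility: uRu, uRv, vRv
The negation has an open branch (countermodel exists).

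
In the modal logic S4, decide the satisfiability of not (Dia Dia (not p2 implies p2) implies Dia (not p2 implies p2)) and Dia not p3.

Unsatisfiable

1. not (Dia Dia (not p2 implies p2) implies Dia (not p2 implies p2)) and Dia not p3, u
2. not (Dia Dia (not p2 implies p2) implies Dia (not p2 implies p2)), u
3. Dia not p3, u
4. Dia Dia (not p2 implies p2), u
5. not Dia (not p2 implies p2), u
6. not (not p2 implies p2), u
7. not p2, u
8. not p3, v
9. not (not p2 implies p2), v
10. not p2, v
11. Dia (not p2 implies p2), w
12. not (not p2 implies p2), w
13. not p2, w
14. not p2 implies p2, x
15. not (not p2 implies p2), x
16. not p2, x
17. p2, x
Accessibility: uRu, uRv, uRw, uRx, vRv, wRw, wRx, xRx
Branch closes: p2 and not p2 both at x.
Every branch closes; the branch above is one of them.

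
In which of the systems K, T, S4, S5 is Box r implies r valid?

K-tableau for the negation not (Box r implies r):
1. not (Box r implies r), u
2. Box r, u
3. not r, u
Complete open branch: countermodel on a K-frame, so not valid in K.
T-tableau for the negation not (Box r implies r):
1. not (Box r implies r), u
2. Box r, u
3. not r, u
4. r, u
Accessibility: uRu
Branch closes: r and not r both at u.
Every branch closes (one shown): valid in T, hence also in S4, S5 (every theorem of T is a theorem of S4 and S5).

T, S4, S5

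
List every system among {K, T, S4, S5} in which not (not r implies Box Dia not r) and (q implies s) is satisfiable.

S4-tableau for the formula:
1. not (not r implies Box Dia not r) and (q implies s), w0
2. not (not r implies Box Dia not r), w0   [and-rule on 1]
3. q implies s, w0   [and-rule on 1]
4. not r, w0   [neg-implies-rule on 2]
5. not Box Dia not r, w0   [neg-implies-rule on 2]
6. s, w0   [implies-rule on 3 (branches; this branch)]
7. not Dia not r, w1   [neg-Box-rule on 5: fresh world w1, w0Rw1]
8. r, w1   [neg-Dia-rule on 7 via w1Rw1]
Accessibility: w0Rw0, w0Rw1, w1Rw1
Complete open branch: satisfiable in S4, hence also in K, T (this S4-model is also a K-model and a T-model).
S5-tableau for the formula:
1. not (not r implies Box Dia not r) and (q implies s), w0
2. not (not r implies Box Dia not r), w0   [and-rule on 1]
3. q implies s, w0   [and-rule on 1]
4. not r, w0   [neg-implies-rule on 2]
5. not Box Dia not r, w0   [neg-implies-rule on 2]
6. s, w0   [implies-rule on 3 (branches; this branch)]
7. not Dia not r, w1   [neg-Box-rule on 5: fresh world w1, w0Rw1]
8. r, w0   [neg-Dia-rule on 7 via w1Rw0]
Accessibility: w0Rw0, w0Rw1, w1Rw0, w1Rw1
Branch closes: r and not r both at w0.
Every branch closes (one shown): unsatisfiable in S5.

K, T, S4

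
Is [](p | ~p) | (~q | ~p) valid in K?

Tableau for the negation ~([](p | ~p) | (~q | ~p)):
1. ~([](p | ~p) | (~q | ~p)), 0
2. ~[](p | ~p), 0
3. ~(~q | ~p), 0
4. q, 0
5. p, 0
6. ~(p | ~p), 1
7. ~p, 1
8. p, 1
Accessibility: 0R1
Branch closes: p and ~p both at 1.
Every branch of the negation's tableau closes; the branch above is one of them.

Valid in K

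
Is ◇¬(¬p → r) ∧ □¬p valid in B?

No, not valid

Tableau for the negation ¬(◇¬(¬p → r) ∧ □¬p):
1. ¬(◇¬(¬p → r) ∧ □¬p), 0
2. ¬□¬p, 0   [¬∧-rule on 1 (branches; this branch)]
3. p, 1   [¬□-rule on 2: fresh world 1, 0R1]
Accessibility: 0R0, 0R1, 1R0, 1R1
The negation has an open branch (countermodel exists).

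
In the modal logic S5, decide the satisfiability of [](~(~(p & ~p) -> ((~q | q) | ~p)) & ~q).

1. [](~(~(p & ~p) -> ((~q | q) | ~p)) & ~q), w0
2. ~(~(p & ~p) -> ((~q | q) | ~p)) & ~q, w0   [[]-rule on 1 via w0Rw0]
3. ~(~(p & ~p) -> ((~q | q) | ~p)), w0   [&-rule on 2]
4. ~q, w0   [&-rule on 2]
5. ~(p & ~p), w0   [~->-rule on 3]
6. ~((~q | q) | ~p), w0   [~->-rule on 3]
7. ~(~q | q), w0   [~|-rule on 6]
8. p, w0   [~|-rule on 6]
9. q, w0   [~|-rule on 7]
Accessibility: w0Rw0
Branch closes: q and ~q both at w0.
(One branch shown.) All branches close.

No, unsatisfiable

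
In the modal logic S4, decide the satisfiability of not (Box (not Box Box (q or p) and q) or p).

Satisfiable (open branch found)

1. not (Box (not Box Box (q or p) and q) or p), w0
2. not Box (not Box Box (q or p) and q), w0
3. not p, w0
4. not (not Box Box (q or p) and q), w1
5. not q, w1
Accessibility: w0Rw0, w0Rw1, w1Rw1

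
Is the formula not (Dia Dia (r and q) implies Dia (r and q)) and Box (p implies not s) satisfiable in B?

1. not (Dia Dia (r and q) implies Dia (r and q)) and Box (p implies not s), u
2. not (Dia Dia (r and q) implies Dia (r and q)), u
3. Box (p implies not s), u
4. Dia Dia (r and q), u
5. not Dia (r and q), u
6. p implies not s, u
7. not (r and q), u
8. not s, u
9. not q, u
10. Dia (r and q), v
11. p implies not s, v
12. not (r and q), v
13. not s, v
14. not q, v
15. r and q, w
16. r, w
17. q, w
Accessibility: uRu, uRv, vRu, vRv, vRw, wRv, wRw

Satisfiable (open branch found)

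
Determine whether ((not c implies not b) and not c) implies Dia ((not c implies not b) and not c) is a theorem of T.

Valid

Tableau for the negation not (((not c implies not b) and not c) implies Dia ((not c implies not b) and not c)):
1. not (((not c implies not b) and not c) implies Dia ((not c implies not b) and not c)), 0
2. (not c implies not b) and not c, 0
3. not Dia ((not c implies not b) and not c), 0
4. not c implies not b, 0
5. not c, 0
6. not ((not c implies not b) and not c), 0
7. not b, 0
8. not (not c implies not b), 0
9. b, 0
Accessibility: 0R0
Branch closes: b and not b both at 0.
All branches of the negation close; one closing branch shown above.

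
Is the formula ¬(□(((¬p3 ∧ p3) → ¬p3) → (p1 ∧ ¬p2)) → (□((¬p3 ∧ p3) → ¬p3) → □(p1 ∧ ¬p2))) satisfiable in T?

1. ¬(□(((¬p3 ∧ p3) → ¬p3) → (p1 ∧ ¬p2)) → (□((¬p3 ∧ p3) → ¬p3) → □(p1 ∧ ¬p2))), 0
2. □(((¬p3 ∧ p3) → ¬p3) → (p1 ∧ ¬p2)), 0
3. ¬(□((¬p3 ∧ p3) → ¬p3) → □(p1 ∧ ¬p2)), 0
4. □((¬p3 ∧ p3) → ¬p3), 0
5. ¬□(p1 ∧ ¬p2), 0
6. ((¬p3 ∧ p3) → ¬p3) → (p1 ∧ ¬p2), 0
7. (¬p3 ∧ p3) → ¬p3, 0
8. p1 ∧ ¬p2, 0
9. p1, 0
10. ¬p2, 0
11. ¬(¬p3 ∧ p3), 0
12. ¬p3, 0
13. ¬(p1 ∧ ¬p2), 1
14. ((¬p3 ∧ p3) → ¬p3) → (p1 ∧ ¬p2), 1
15. (¬p3 ∧ p3) → ¬p3, 1
16. p2, 1
17. ¬((¬p3 ∧ p3) → ¬p3), 1
18. ¬p3 ∧ p3, 1
19. p3, 1
20. ¬p3, 1
Accessibility: 0R0, 0R1, 1R1
Branch closes: p3 and ¬p3 both at 1.
All branches of the tableau close; one closing branch shown above.

No, unsatisfiable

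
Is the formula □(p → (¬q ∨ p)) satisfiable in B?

1. □(p → (¬q ∨ p)), w0
2. p → (¬q ∨ p), w0
3. ¬q ∨ p, w0
4. p, w0
Accessibility: w0Rw0

Yes, satisfiable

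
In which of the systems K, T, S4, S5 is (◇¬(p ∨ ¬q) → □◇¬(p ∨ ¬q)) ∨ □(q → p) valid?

S4-tableau for the negation ¬((◇¬(p ∨ ¬q) → □◇¬(p ∨ ¬q)) ∨ □(q → p)):
1. ¬((◇¬(p ∨ ¬q) → □◇¬(p ∨ ¬q)) ∨ □(q → p)), u
2. ¬(◇¬(p ∨ ¬q) → □◇¬(p ∨ ¬q)), u
3. ¬□(q → p), u
4. ◇¬(p ∨ ¬q), u
5. ¬□◇¬(p ∨ ¬q), u
6. ¬(q → p), v
7. q, v
8. ¬p, v
9. ¬(p ∨ ¬q), w
10. ¬p, w
11. q, w
12. ¬◇¬(p ∨ ¬q), x
13. p ∨ ¬q, x
14. ¬q, x
Accessibility: uRu, uRv, uRw, uRx, vRv, wRw, xRx
Complete open branch: countermodel on an S4-frame, so not valid in S4, nor in K, T (the same frame is also a K-frame and a T-frame).
S5-tableau for the negation ¬((◇¬(p ∨ ¬q) → □◇¬(p ∨ ¬q)) ∨ □(q → p)):
1. ¬((◇¬(p ∨ ¬q) → □◇¬(p ∨ ¬q)) ∨ □(q → p)), u
2. ¬(◇¬(p ∨ ¬q) → □◇¬(p ∨ ¬q)), u
3. ¬□(q → p), u
4. ◇¬(p ∨ ¬q), u
5. ¬□◇¬(p ∨ ¬q), u
6. ¬(q → p), v
7. q, v
8. ¬p, v
9. ¬(p ∨ ¬q), w
10. ¬p, w
11. q, w
12. ¬◇¬(p ∨ ¬q), x
13. p ∨ ¬q, u
14. p ∨ ¬q, v
15. p ∨ ¬q, w
16. p ∨ ¬q, x
17. ¬q, u
18. ¬q, v
Accessibility: uRu, uRv, uRw, uRx, vRu, vRv, vRw, vRx, wRu, wRv, wRw, wRx, xRu, xRv, xRw, xRx
Branch closes: q and ¬q both at v.
Every branch closes (one shown): valid in S5.

S5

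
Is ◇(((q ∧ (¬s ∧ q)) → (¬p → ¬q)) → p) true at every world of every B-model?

Tableau for the negation ¬◇(((q ∧ (¬s ∧ q)) → (¬p → ¬q)) → p):
1. ¬◇(((q ∧ (¬s ∧ q)) → (¬p → ¬q)) → p), w0
2. ¬(((q ∧ (¬s ∧ q)) → (¬p → ¬q)) → p), w0
3. (q ∧ (¬s ∧ q)) → (¬p → ¬q), w0
4. ¬p, w0
5. ¬p → ¬q, w0
6. ¬q, w0
Accessibility: w0Rw0
The negation has an open branch (countermodel exists).

Not valid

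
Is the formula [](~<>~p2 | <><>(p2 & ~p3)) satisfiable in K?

1. [](~<>~p2 | <><>(p2 & ~p3)), u

Satisfiable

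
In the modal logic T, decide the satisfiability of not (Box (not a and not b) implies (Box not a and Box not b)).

1. not (Box (not a and not b) implies (Box not a and Box not b)), 0
2. Box (not a and not b), 0
3. not (Box not a and Box not b), 0
4. not a and not b, 0
5. not a, 0
6. not b, 0
7. not Box not b, 0
8. b, 1
9. not a and not b, 1
10. not a, 1
11. not b, 1
Accessibility: 0R0, 0R1, 1R1
Branch closes: b and not b both at 1.
Every branch closes; the branch above is one of them.

Unsatisfiable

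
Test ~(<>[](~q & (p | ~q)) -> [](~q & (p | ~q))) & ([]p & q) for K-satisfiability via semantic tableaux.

1. ~(<>[](~q & (p | ~q)) -> [](~q & (p | ~q))) & ([]p & q), u
2. ~(<>[](~q & (p | ~q)) -> [](~q & (p | ~q))), u   [&-rule on 1]
3. []p & q, u   [&-rule on 1]
4. <>[](~q & (p | ~q)), u   [~->-rule on 2]
5. ~[](~q & (p | ~q)), u   [~->-rule on 2]
6. []p, u   [&-rule on 3]
7. q, u   [&-rule on 3]
8. [](~q & (p | ~q)), v   [<>-rule on 4: fresh world v, uRv]
9. p, v   [[]-rule on 6 via uRv]
10. ~(~q & (p | ~q)), w   [~[]-rule on 5: fresh world w, uRw]
11. p, w   [[]-rule on 6 via uRw]
12. q, w   [~&-rule on 10 (branches; this branch)]
Accessibility: uRv, uRw

Yes, satisfiable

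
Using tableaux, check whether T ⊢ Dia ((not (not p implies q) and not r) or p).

Invalid (countermodel exists)

Tableau for the negation not Dia ((not (not p implies q) and not r) or p):
1. not Dia ((not (not p implies q) and not r) or p), u
2. not ((not (not p implies q) and not r) or p), u
3. not (not (not p implies q) and not r), u
4. not p, u
5. r, u
Accessibility: uRu
The negation has an open branch (countermodel exists).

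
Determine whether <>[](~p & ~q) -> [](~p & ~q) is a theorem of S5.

Yes, valid

Tableau for the negation ~(<>[](~p & ~q) -> [](~p & ~q)):
1. ~(<>[](~p & ~q) -> [](~p & ~q)), w0
2. <>[](~p & ~q), w0
3. ~[](~p & ~q), w0
4. [](~p & ~q), w1
5. ~p & ~q, w0
6. ~p, w0
7. ~q, w0
8. ~p & ~q, w1
9. ~p, w1
10. ~q, w1
11. ~(~p & ~q), w2
12. ~p & ~q, w2
13. ~p, w2
14. ~q, w2
15. q, w2
Accessibility: w0Rw0, w0Rw1, w0Rw2, w1Rw0, w1Rw1, w1Rw2, w2Rw0, w2Rw1, w2Rw2
Branch closes: q and ~q both at w2.
Every branch of the negation's tableau closes; the branch above is one of them.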